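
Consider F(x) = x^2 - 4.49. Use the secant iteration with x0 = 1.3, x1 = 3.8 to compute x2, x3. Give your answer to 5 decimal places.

1.84902, 2.03863

F(1.3) = -2.8000000, F(3.8) = 9.9500000
x2 = 3.8000000 − 9.9500000·(3.8000000 − 1.3000000) / (9.9500000 − (-2.8000000)) = 3.8000000 − (24.8750000)/(12.7500000) = 1.8490196
F(1.8490196) = -1.0711265
x3 = 1.8490196 − (-1.0711265)·(1.8490196 − 3.8000000) / (-1.0711265 − 9.9500000) = 1.8490196 − (2.0897468)/(-11.0211265) = 2.0386324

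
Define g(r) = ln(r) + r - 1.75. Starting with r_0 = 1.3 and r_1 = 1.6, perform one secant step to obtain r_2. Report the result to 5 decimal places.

g(1.3) = -0.1876357, g(1.6) = 0.3200036
r_2 = 1.6000000 − 0.3200036·(1.6000000 − 1.3000000) / (0.3200036 − (-0.1876357)) = 1.6000000 − (0.0960011)/(0.5076394) = 1.4108872

1.41089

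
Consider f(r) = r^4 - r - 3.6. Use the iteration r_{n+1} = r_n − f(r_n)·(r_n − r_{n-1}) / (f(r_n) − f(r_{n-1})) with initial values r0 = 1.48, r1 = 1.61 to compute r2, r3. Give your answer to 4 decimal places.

1.5005, 1.5027

f(1.48) = -0.282148, f(1.61) = 1.508982
r2 = 1.610000 − 1.508982·(1.610000 − 1.480000) / (1.508982 − (-0.282148)) = 1.610000 − (0.196168)/(1.791130) = 1.500478
f(1.500478) = -0.031519
r3 = 1.500478 − (-0.031519)·(1.500478 − 1.610000) / (-0.031519 − 1.508982) = 1.500478 − (0.003452)/(-1.540501) = 1.502719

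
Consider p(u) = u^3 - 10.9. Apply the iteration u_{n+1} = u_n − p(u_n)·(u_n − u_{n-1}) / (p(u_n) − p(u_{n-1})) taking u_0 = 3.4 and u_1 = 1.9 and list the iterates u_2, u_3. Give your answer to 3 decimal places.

p(3.4) = 28.40400, p(1.9) = -4.04100
u_2 = 1.90000 − (-4.04100)·(1.90000 − 3.40000) / (-4.04100 − 28.40400) = 1.90000 − (6.06150)/(-32.44500) = 2.08682
p(2.08682) = -1.81223
u_3 = 2.08682 − (-1.81223)·(2.08682 − 1.90000) / (-1.81223 − (-4.04100)) = 2.08682 − (-0.33857)/(2.22877) = 2.23873

2.087, 2.239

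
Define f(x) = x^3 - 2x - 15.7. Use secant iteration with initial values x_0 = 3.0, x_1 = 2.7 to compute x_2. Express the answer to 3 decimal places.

f(3.0) = 5.30000, f(2.7) = -1.41700
x_2 = 2.70000 − (-1.41700)·(2.70000 − 3.00000) / (-1.41700 − 5.30000) = 2.70000 − (0.42510)/(-6.71700) = 2.76329

2.763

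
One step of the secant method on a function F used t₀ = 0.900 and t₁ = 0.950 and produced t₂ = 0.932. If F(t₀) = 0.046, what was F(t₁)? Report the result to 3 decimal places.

The secant line through (0.900, 0.046) and (0.950, F(t₁)) crosses zero at t₂ = 0.932.
So (0.900, 0.046), (0.950, F(t₁)), (0.932, 0) are collinear:
F(t₁) = 0.046 · (0.950 − 0.932) / (0.900 − 0.932) = 0.046 · (0.01800)/(-0.03200) = -0.02587

-0.026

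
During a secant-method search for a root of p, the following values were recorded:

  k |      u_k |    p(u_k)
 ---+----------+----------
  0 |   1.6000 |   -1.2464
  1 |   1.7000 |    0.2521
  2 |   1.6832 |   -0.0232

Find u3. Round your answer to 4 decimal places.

1.6846

u3 = 1.6832 − (-0.0232)·(1.6832 − 1.7000) / (-0.0232 − 0.2521)
   = 1.6832 − (0.000390)/(-0.275300) = 1.684616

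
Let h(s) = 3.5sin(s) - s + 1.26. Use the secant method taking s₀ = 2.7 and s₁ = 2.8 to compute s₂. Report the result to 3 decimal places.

h(2.7) = 0.05583, h(2.8) = -0.36754
s₂ = 2.80000 − (-0.36754)·(2.80000 − 2.70000) / (-0.36754 − 0.05583) = 2.80000 − (-0.03675)/(-0.42337) = 2.71319

2.713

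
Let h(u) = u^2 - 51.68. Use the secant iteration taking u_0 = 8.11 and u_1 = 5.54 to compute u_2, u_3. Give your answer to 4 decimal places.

h(8.11) = 14.092100, h(5.54) = -20.988400
u_2 = 5.540000 − (-20.988400)·(5.540000 − 8.110000) / (-20.988400 − 14.092100) = 5.540000 − (53.940188)/(-35.080500) = 7.077612
h(7.077612) = -1.587412
u_3 = 7.077612 − (-1.587412)·(7.077612 − 5.540000) / (-1.587412 − (-20.988400)) = 7.077612 − (-2.440824)/(19.400988) = 7.203421

7.0776, 7.2034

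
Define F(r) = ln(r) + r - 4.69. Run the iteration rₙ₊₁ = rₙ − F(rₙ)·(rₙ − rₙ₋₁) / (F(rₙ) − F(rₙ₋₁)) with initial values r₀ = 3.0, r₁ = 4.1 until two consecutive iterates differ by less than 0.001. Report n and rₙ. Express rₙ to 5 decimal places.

n = 4, rₙ = 3.45126

F(3.0) = -0.5913877, F(4.1) = 0.8209870
r₂ = 4.1000000 − 0.8209870·(1.1000000)/(1.4123747) = 3.4605906;  |Δ| = 0.6394094
F(3.4605906) = 0.0120298
r₃ = 3.4605906 − 0.0120298·(-0.6394094)/(-0.8089571) = 3.4510820;  |Δ| = 0.0095085
F(3.4510820) = -0.0002301
r₄ = 3.4510820 − (-0.0002301)·(-0.0095085)/(-0.0122600) = 3.4512605;  |Δ| = 0.0001785
|r₄ − r₃| = 0.0001785 < 0.001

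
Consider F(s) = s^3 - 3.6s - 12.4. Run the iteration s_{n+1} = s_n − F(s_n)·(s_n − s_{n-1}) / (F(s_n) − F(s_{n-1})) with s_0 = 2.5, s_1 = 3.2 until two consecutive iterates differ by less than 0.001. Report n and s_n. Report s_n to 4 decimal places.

F(2.5) = -5.775000, F(3.2) = 8.848000
s_2 = 3.200000 − 8.848000·(0.700000)/(14.623000) = 2.776448;  |Δ| = 0.423552
F(2.776448) = -0.992508
s_3 = 2.776448 − (-0.992508)·(-0.423552)/(-9.840508) = 2.819167;  |Δ| = 0.042719
F(2.819167) = -0.143095
s_4 = 2.819167 − (-0.143095)·(0.042719)/(0.849413) = 2.826364;  |Δ| = 0.007197
F(2.826364) = 0.003025
s_5 = 2.826364 − 0.003025·(0.007197)/(0.146120) = 2.826215;  |Δ| = 0.000149
|s_5 − s_4| = 0.000149 < 0.001

n = 5, s_n = 2.8262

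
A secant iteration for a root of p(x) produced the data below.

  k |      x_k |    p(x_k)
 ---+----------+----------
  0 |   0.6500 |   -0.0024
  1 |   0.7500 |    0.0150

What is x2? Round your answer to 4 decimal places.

0.6638

x2 = 0.7500 − 0.0150·(0.7500 − 0.6500) / (0.0150 − (-0.0024))
   = 0.7500 − (0.001500)/(0.017400) = 0.663793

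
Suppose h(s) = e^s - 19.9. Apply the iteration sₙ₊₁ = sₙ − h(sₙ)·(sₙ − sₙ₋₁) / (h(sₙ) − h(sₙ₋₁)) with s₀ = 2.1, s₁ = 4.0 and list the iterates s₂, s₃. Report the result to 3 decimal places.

h(2.1) = -11.73383, h(4.0) = 34.69815
s₂ = 4.00000 − 34.69815·(4.00000 − 2.10000) / (34.69815 − (-11.73383)) = 4.00000 − (65.92649)/(46.43198) = 2.58015
h(2.58015) = -6.70089
s₃ = 2.58015 − (-6.70089)·(2.58015 − 4.00000) / (-6.70089 − 34.69815) = 2.58015 − (9.51427)/(-41.39904) = 2.80997

2.580, 2.810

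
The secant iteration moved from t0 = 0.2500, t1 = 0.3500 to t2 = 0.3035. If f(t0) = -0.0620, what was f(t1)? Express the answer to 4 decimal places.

The secant line through (0.2500, -0.0620) and (0.3500, f(t1)) crosses zero at t2 = 0.3035.
So (0.2500, -0.0620), (0.3500, f(t1)), (0.3035, 0) are collinear:
f(t1) = -0.0620 · (0.3500 − 0.3035) / (0.2500 − 0.3035) = -0.0620 · (0.046500)/(-0.053500) = 0.053888

0.0539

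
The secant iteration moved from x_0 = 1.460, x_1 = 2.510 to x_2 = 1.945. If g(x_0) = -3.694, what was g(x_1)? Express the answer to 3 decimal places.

4.303

The secant line through (1.460, -3.694) and (2.510, g(x_1)) crosses zero at x_2 = 1.945.
So (1.460, -3.694), (2.510, g(x_1)), (1.945, 0) are collinear:
g(x_1) = -3.694 · (2.510 − 1.945) / (1.460 − 1.945) = -3.694 · (0.56500)/(-0.48500) = 4.30332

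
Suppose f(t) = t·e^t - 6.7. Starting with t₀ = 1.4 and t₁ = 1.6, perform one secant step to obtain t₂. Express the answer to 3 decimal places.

1.491

f(1.4) = -1.02272, f(1.6) = 1.22485
t₂ = 1.60000 − 1.22485·(1.60000 − 1.40000) / (1.22485 − (-1.02272)) = 1.60000 − (0.24497)/(2.24757) = 1.49101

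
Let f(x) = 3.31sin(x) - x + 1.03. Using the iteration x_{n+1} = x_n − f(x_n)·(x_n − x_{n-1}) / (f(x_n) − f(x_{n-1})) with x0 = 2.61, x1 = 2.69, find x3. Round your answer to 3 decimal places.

2.635

f(2.61) = 0.09786, f(2.69) = -0.21552
x2 = 2.69000 − (-0.21552)·(2.69000 − 2.61000) / (-0.21552 − 0.09786) = 2.69000 − (-0.01724)/(-0.31338) = 2.63498
f(2.63498) = 0.00108
x3 = 2.63498 − 0.00108·(2.63498 − 2.69000) / (0.00108 − (-0.21552)) = 2.63498 − (-0.00006)/(0.21660) = 2.63526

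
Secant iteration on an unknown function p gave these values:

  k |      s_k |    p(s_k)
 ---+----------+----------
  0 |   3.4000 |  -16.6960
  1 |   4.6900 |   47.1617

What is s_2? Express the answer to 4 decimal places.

s_2 = 4.6900 − 47.1617·(4.6900 − 3.4000) / (47.1617 − (-16.6960))
   = 4.6900 − (60.838593)/(63.857700) = 3.737279

3.7373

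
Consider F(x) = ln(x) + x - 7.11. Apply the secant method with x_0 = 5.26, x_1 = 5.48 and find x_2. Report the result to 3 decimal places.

5.420

F(5.26) = -0.18987, F(5.48) = 0.07111
x_2 = 5.48000 − 0.07111·(5.48000 − 5.26000) / (0.07111 − (-0.18987)) = 5.48000 − (0.01564)/(0.26097) = 5.42006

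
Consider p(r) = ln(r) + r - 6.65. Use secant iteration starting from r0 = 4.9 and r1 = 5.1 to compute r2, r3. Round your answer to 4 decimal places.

p(4.9) = -0.160765, p(5.1) = 0.079241
r2 = 5.100000 − 0.079241·(5.100000 − 4.900000) / (0.079241 − (-0.160765)) = 5.100000 − (0.015848)/(0.240005) = 5.033968
p(5.033968) = 0.000176
r3 = 5.033968 − 0.000176·(5.033968 − 5.100000) / (0.000176 − 0.079241) = 5.033968 − (-0.000012)/(-0.079064) = 5.033821

5.0340, 5.0338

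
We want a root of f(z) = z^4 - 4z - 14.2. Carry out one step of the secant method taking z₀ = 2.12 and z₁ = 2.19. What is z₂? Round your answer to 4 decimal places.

2.1888

f(2.12) = -2.480369, f(2.19) = 0.042575
z₂ = 2.190000 − 0.042575·(2.190000 − 2.120000) / (0.042575 − (-2.480369)) = 2.190000 − (0.002980)/(2.522944) = 2.188819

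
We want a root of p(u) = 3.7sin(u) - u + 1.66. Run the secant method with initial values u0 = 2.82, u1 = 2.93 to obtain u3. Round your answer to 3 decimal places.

2.822

p(2.82) = 0.00949, p(2.93) = -0.49294
u2 = 2.93000 − (-0.49294)·(2.93000 − 2.82000) / (-0.49294 − 0.00949) = 2.93000 − (-0.05422)/(-0.50242) = 2.82208
p(2.82208) = 0.00012
u3 = 2.82208 − 0.00012·(2.82208 − 2.93000) / (0.00012 − (-0.49294)) = 2.82208 − (-0.00001)/(0.49305) = 2.82210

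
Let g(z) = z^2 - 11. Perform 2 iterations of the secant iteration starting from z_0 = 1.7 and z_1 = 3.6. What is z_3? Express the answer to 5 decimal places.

3.31304

g(1.7) = -8.1100000, g(3.6) = 1.9600000
z_2 = 3.6000000 − 1.9600000·(3.6000000 − 1.7000000) / (1.9600000 − (-8.1100000)) = 3.6000000 − (3.7240000)/(10.0700000) = 3.2301887
g(3.2301887) = -0.5658811
z_3 = 3.2301887 − (-0.5658811)·(3.2301887 − 3.6000000) / (-0.5658811 − 1.9600000) = 3.2301887 − (0.2092692)/(-2.5258811) = 3.3130387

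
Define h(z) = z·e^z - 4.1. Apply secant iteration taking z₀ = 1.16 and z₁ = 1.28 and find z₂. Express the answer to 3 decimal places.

h(1.16) = -0.39968, h(1.28) = 0.50370
z₂ = 1.28000 − 0.50370·(1.28000 − 1.16000) / (0.50370 − (-0.39968)) = 1.28000 − (0.06044)/(0.90338) = 1.21309

1.213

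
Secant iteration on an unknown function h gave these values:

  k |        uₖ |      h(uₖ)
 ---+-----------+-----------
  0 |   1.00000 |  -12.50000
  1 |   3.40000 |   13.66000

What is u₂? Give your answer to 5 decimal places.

2.14679

u₂ = 3.40000 − 13.66000·(3.40000 − 1.00000) / (13.66000 − (-12.50000))
   = 3.40000 − (32.7840000)/(26.1600000) = 2.1467890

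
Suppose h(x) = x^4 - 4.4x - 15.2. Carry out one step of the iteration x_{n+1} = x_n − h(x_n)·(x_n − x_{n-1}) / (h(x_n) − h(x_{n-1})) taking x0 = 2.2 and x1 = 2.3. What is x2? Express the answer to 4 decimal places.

2.2353

h(2.2) = -1.454400, h(2.3) = 2.664100
x2 = 2.300000 − 2.664100·(2.300000 − 2.200000) / (2.664100 − (-1.454400)) = 2.300000 − (0.266410)/(4.118500) = 2.235314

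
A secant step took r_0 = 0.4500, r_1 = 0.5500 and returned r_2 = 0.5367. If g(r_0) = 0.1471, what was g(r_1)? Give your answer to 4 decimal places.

-0.0226

The secant line through (0.4500, 0.1471) and (0.5500, g(r_1)) crosses zero at r_2 = 0.5367.
So (0.4500, 0.1471), (0.5500, g(r_1)), (0.5367, 0) are collinear:
g(r_1) = 0.1471 · (0.5500 − 0.5367) / (0.4500 − 0.5367) = 0.1471 · (0.013300)/(-0.086700) = -0.022566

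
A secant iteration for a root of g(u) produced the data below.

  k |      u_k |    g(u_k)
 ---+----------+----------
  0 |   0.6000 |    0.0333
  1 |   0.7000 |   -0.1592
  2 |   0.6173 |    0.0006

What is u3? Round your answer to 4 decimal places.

0.6176

u3 = 0.6173 − 0.0006·(0.6173 − 0.7000) / (0.0006 − (-0.1592))
   = 0.6173 − (-0.000050)/(0.159800) = 0.617611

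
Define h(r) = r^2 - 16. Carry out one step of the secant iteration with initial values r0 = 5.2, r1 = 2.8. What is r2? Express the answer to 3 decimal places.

h(5.2) = 11.04000, h(2.8) = -8.16000
r2 = 2.80000 − (-8.16000)·(2.80000 − 5.20000) / (-8.16000 − 11.04000) = 2.80000 − (19.58400)/(-19.20000) = 3.82000

3.820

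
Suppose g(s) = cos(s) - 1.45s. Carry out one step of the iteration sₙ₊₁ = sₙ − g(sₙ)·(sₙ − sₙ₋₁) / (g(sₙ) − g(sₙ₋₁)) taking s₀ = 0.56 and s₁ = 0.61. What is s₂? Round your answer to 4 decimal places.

0.5776

g(0.56) = 0.035255, g(0.61) = -0.064852
s₂ = 0.610000 − (-0.064852)·(0.610000 − 0.560000) / (-0.064852 − 0.035255) = 0.610000 − (-0.003243)/(-0.100107) = 0.577609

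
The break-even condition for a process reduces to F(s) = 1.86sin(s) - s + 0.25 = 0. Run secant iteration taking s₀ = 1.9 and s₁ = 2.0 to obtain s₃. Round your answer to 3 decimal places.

F(1.9) = 0.11012, F(2.0) = -0.05871
s₂ = 2.00000 − (-0.05871)·(2.00000 − 1.90000) / (-0.05871 − 0.11012) = 2.00000 − (-0.00587)/(-0.16882) = 1.96523
F(1.96523) = 0.00196
s₃ = 1.96523 − 0.00196·(1.96523 − 2.00000) / (0.00196 − (-0.05871)) = 1.96523 − (-0.00007)/(0.06066) = 1.96635

1.966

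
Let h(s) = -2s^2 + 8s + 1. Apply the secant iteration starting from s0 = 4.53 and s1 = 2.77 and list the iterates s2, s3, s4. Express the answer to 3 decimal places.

3.954, 4.204, 4.118

h(4.53) = -3.80180, h(2.77) = 7.81420
s2 = 2.77000 − 7.81420·(2.77000 − 4.53000) / (7.81420 − (-3.80180)) = 2.77000 − (-13.75299)/(11.61600) = 3.95397
h(3.95397) = 1.36400
s3 = 3.95397 − 1.36400·(3.95397 − 2.77000) / (1.36400 − 7.81420) = 3.95397 − (1.61494)/(-6.45020) = 4.20434
h(4.20434) = -0.71823
s4 = 4.20434 − (-0.71823)·(4.20434 − 3.95397) / (-0.71823 − 1.36400) = 4.20434 − (-0.17982)/(-2.08224) = 4.11798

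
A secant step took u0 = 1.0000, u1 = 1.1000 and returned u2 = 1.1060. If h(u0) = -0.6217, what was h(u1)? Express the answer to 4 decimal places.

-0.0352

The secant line through (1.0000, -0.6217) and (1.1000, h(u1)) crosses zero at u2 = 1.1060.
So (1.0000, -0.6217), (1.1000, h(u1)), (1.1060, 0) are collinear:
h(u1) = -0.6217 · (1.1000 − 1.1060) / (1.0000 − 1.1060) = -0.6217 · (-0.006000)/(-0.106000) = -0.035191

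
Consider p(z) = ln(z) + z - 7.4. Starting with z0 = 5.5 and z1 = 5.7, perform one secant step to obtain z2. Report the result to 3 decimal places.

5.666

p(5.5) = -0.19525, p(5.7) = 0.04047
z2 = 5.70000 − 0.04047·(5.70000 − 5.50000) / (0.04047 − (-0.19525)) = 5.70000 − (0.00809)/(0.23572) = 5.66567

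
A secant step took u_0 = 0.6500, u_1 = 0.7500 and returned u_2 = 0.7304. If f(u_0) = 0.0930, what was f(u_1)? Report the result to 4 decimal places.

The secant line through (0.6500, 0.0930) and (0.7500, f(u_1)) crosses zero at u_2 = 0.7304.
So (0.6500, 0.0930), (0.7500, f(u_1)), (0.7304, 0) are collinear:
f(u_1) = 0.0930 · (0.7500 − 0.7304) / (0.6500 − 0.7304) = 0.0930 · (0.019600)/(-0.080400) = -0.022672

-0.0227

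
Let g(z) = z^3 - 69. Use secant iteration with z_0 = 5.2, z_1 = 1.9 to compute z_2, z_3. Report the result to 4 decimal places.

3.4332, 4.7349

g(5.2) = 71.608000, g(1.9) = -62.141000
z_2 = 1.900000 − (-62.141000)·(1.900000 − 5.200000) / (-62.141000 − 71.608000) = 1.900000 − (205.065300)/(-133.749000) = 3.433210
g(3.433210) = -28.532992
z_3 = 3.433210 − (-28.532992)·(3.433210 − 1.900000) / (-28.532992 − (-62.141000)) = 3.433210 − (-43.747068)/(33.608008) = 4.734896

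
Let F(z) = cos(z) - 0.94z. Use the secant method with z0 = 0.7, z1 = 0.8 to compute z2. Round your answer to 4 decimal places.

F(0.7) = 0.106842, F(0.8) = -0.055293
z2 = 0.800000 − (-0.055293)·(0.800000 − 0.700000) / (-0.055293 − 0.106842) = 0.800000 − (-0.005529)/(-0.162135) = 0.765897

0.7659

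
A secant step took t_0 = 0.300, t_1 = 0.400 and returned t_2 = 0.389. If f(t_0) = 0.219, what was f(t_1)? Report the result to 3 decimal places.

The secant line through (0.300, 0.219) and (0.400, f(t_1)) crosses zero at t_2 = 0.389.
So (0.300, 0.219), (0.400, f(t_1)), (0.389, 0) are collinear:
f(t_1) = 0.219 · (0.400 − 0.389) / (0.300 − 0.389) = 0.219 · (0.01100)/(-0.08900) = -0.02707

-0.027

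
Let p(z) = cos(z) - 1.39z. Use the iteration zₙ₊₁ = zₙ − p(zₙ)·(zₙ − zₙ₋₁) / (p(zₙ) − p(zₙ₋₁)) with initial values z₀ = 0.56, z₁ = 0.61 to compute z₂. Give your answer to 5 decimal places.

0.59545

p(0.56) = 0.0688551, p(0.61) = -0.0282520
z₂ = 0.6100000 − (-0.0282520)·(0.6100000 − 0.5600000) / (-0.0282520 − 0.0688551) = 0.6100000 − (-0.0014126)/(-0.0971071) = 0.5954532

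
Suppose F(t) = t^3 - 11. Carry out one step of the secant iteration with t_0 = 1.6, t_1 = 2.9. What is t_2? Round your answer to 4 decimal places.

F(1.6) = -6.904000, F(2.9) = 13.389000
t_2 = 2.900000 − 13.389000·(2.900000 − 1.600000) / (13.389000 − (-6.904000)) = 2.900000 − (17.405700)/(20.293000) = 2.042281

2.0423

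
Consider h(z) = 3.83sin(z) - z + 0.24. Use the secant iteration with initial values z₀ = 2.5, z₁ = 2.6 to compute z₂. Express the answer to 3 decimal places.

h(2.5) = 0.03215, h(2.6) = -0.38563
z₂ = 2.60000 − (-0.38563)·(2.60000 − 2.50000) / (-0.38563 − 0.03215) = 2.60000 − (-0.03856)/(-0.41778) = 2.50770

2.508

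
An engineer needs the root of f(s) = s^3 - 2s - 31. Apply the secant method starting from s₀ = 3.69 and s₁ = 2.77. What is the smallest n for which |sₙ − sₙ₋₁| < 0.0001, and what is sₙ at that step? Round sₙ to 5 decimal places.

f(3.69) = 11.8634090, f(2.77) = -15.2860670
s₂ = 2.7700000 − (-15.2860670)·(-0.9200000)/(-27.1494760) = 3.2879909;  |Δ| = 0.5179909
f(3.2879909) = -2.0298929
s₃ = 3.2879909 − (-2.0298929)·(0.5179909)/(13.2561741) = 3.3673099;  |Δ| = 0.0793190
f(3.3673099) = 0.4465519
s₄ = 3.3673099 − 0.4465519·(0.0793190)/(2.4764449) = 3.3530071;  |Δ| = 0.0143028
f(3.3530071) = -0.0093068
s₅ = 3.3530071 − (-0.0093068)·(-0.0143028)/(-0.4558588) = 3.3532991;  |Δ| = 0.0002920
f(3.3532991) = -0.0000412
s₆ = 3.3532991 − (-0.0000412)·(0.0002920)/(0.0092656) = 3.3533004;  |Δ| = 0.0000013
|s₆ − s₅| = 0.0000013 < 0.0001

n = 6, sₙ = 3.35330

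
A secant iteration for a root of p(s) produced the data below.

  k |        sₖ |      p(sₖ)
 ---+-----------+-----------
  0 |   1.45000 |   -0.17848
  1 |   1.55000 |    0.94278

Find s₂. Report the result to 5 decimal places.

1.46592

s₂ = 1.55000 − 0.94278·(1.55000 − 1.45000) / (0.94278 − (-0.17848))
   = 1.55000 − (0.0942780)/(1.1212600) = 1.4659178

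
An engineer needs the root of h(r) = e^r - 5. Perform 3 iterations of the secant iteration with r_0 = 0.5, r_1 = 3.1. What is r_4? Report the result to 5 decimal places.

h(0.5) = -3.3512787, h(3.1) = 17.1979513
r_2 = 3.1000000 − 17.1979513·(3.1000000 − 0.5000000) / (17.1979513 − (-3.3512787)) = 3.1000000 − (44.7146733)/(20.5492300) = 0.9240220
h(0.9240220) = -2.4805970
r_3 = 0.9240220 − (-2.4805970)·(0.9240220 − 3.1000000) / (-2.4805970 − 17.1979513) = 0.9240220 − (5.3977247)/(-19.6785483) = 1.1983168
h(1.1983168) = -1.6854667
r_4 = 1.1983168 − (-1.6854667)·(1.1983168 − 0.9240220) / (-1.6854667 − (-2.4805970)) = 1.1983168 − (-0.4623149)/(0.7951303) = 1.7797497

1.77975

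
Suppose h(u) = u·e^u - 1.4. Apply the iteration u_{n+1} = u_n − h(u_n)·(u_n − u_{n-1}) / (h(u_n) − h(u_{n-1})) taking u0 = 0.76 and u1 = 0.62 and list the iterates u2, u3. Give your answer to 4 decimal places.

h(0.76) = 0.225090, h(0.62) = -0.247465
u2 = 0.620000 − (-0.247465)·(0.620000 − 0.760000) / (-0.247465 − 0.225090) = 0.620000 − (0.034645)/(-0.472555) = 0.693314
h(0.693314) = -0.013139
u3 = 0.693314 − (-0.013139)·(0.693314 − 0.620000) / (-0.013139 − (-0.247465)) = 0.693314 − (-0.000963)/(0.234325) = 0.697425

0.6933, 0.6974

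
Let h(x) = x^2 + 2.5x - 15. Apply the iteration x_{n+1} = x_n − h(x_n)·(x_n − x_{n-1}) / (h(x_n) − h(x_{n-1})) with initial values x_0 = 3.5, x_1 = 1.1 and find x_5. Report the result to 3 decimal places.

h(3.5) = 6.00000, h(1.1) = -11.04000
x_2 = 1.10000 − (-11.04000)·(1.10000 − 3.50000) / (-11.04000 − 6.00000) = 1.10000 − (26.49600)/(-17.04000) = 2.65493
h(2.65493) = -1.31402
x_3 = 2.65493 − (-1.31402)·(2.65493 − 1.10000) / (-1.31402 − (-11.04000)) = 2.65493 − (-2.04322)/(9.72598) = 2.86501
h(2.86501) = 0.37079
x_4 = 2.86501 − 0.37079·(2.86501 − 2.65493) / (0.37079 − (-1.31402)) = 2.86501 − (0.07789)/(1.68481) = 2.81877
h(2.81877) = -0.00758
x_5 = 2.81877 − (-0.00758)·(2.81877 − 2.86501) / (-0.00758 − 0.37079) = 2.81877 − (0.00035)/(-0.37836) = 2.81970

2.820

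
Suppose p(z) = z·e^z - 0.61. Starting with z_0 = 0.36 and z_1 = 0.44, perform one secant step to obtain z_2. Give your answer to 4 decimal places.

p(0.36) = -0.094001, p(0.44) = 0.073191
z_2 = 0.440000 − 0.073191·(0.440000 − 0.360000) / (0.073191 − (-0.094001)) = 0.440000 − (0.005855)/(0.167193) = 0.404979

0.4050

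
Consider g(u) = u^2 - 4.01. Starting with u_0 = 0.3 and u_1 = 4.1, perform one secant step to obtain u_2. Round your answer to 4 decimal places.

1.1909

g(0.3) = -3.920000, g(4.1) = 12.800000
u_2 = 4.100000 − 12.800000·(4.100000 − 0.300000) / (12.800000 − (-3.920000)) = 4.100000 − (48.640000)/(16.720000) = 1.190909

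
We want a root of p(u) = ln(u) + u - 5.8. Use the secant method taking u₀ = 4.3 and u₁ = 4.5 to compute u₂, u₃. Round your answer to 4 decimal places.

p(4.3) = -0.041385, p(4.5) = 0.204077
u₂ = 4.500000 − 0.204077·(4.500000 − 4.300000) / (0.204077 − (-0.041385)) = 4.500000 − (0.040815)/(0.245462) = 4.333720
p(4.333720) = 0.000146
u₃ = 4.333720 − 0.000146·(4.333720 − 4.500000) / (0.000146 − 0.204077) = 4.333720 − (-0.000024)/(-0.203931) = 4.333601

4.3337, 4.3336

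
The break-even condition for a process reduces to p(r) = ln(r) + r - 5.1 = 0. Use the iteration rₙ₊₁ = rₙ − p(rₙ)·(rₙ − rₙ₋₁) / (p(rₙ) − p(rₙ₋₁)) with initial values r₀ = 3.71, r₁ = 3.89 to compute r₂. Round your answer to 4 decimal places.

p(3.71) = -0.078968, p(3.89) = 0.148409
r₂ = 3.890000 − 0.148409·(3.890000 − 3.710000) / (0.148409 − (-0.078968)) = 3.890000 − (0.026714)/(0.227377) = 3.772514

3.7725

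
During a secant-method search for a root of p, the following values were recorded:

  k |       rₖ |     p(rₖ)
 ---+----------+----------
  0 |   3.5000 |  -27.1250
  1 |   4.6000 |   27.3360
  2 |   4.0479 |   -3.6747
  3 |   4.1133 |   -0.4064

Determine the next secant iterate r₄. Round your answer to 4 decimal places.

r₄ = 4.1133 − (-0.4064)·(4.1133 − 4.0479) / (-0.4064 − (-3.6747))
   = 4.1133 − (-0.026579)/(3.268300) = 4.121432

4.1214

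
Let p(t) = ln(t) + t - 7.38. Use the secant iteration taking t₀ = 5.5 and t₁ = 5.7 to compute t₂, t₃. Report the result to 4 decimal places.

p(5.5) = -0.175252, p(5.7) = 0.060466
t₂ = 5.700000 − 0.060466·(5.700000 − 5.500000) / (0.060466 − (-0.175252)) = 5.700000 − (0.012093)/(0.235718) = 5.648696
p(5.648696) = 0.000121
t₃ = 5.648696 − 0.000121·(5.648696 − 5.700000) / (0.000121 − 0.060466) = 5.648696 − (-0.000006)/(-0.060345) = 5.648593

5.6487, 5.6486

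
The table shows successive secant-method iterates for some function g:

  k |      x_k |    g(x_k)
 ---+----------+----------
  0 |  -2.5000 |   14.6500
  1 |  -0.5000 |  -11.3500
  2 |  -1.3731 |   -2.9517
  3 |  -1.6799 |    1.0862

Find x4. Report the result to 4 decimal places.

x4 = -1.6799 − 1.0862·(-1.6799 − (-1.3731)) / (1.0862 − (-2.9517))
   = -1.6799 − (-0.333246)/(4.037900) = -1.597370

-1.5974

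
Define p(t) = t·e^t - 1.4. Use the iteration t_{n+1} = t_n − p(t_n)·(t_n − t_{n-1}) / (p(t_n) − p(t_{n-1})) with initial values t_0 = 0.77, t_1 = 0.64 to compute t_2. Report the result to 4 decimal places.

0.6939

p(0.77) = 0.263020, p(0.64) = -0.186252
t_2 = 0.640000 − (-0.186252)·(0.640000 − 0.770000) / (-0.186252 − 0.263020) = 0.640000 − (0.024213)/(-0.449272) = 0.693893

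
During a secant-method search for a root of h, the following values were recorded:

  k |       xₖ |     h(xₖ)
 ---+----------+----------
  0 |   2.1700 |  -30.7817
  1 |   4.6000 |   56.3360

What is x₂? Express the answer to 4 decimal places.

3.0286

x₂ = 4.6000 − 56.3360·(4.6000 − 2.1700) / (56.3360 − (-30.7817))
   = 4.6000 − (136.896480)/(87.117700) = 3.028603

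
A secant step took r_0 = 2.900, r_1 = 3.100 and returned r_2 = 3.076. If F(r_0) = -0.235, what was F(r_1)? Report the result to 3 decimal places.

0.032

The secant line through (2.900, -0.235) and (3.100, F(r_1)) crosses zero at r_2 = 3.076.
So (2.900, -0.235), (3.100, F(r_1)), (3.076, 0) are collinear:
F(r_1) = -0.235 · (3.100 − 3.076) / (2.900 − 3.076) = -0.235 · (0.02400)/(-0.17600) = 0.03205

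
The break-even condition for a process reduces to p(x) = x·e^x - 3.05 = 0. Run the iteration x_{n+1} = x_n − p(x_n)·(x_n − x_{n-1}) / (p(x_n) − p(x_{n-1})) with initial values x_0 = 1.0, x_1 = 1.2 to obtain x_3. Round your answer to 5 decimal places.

1.05779

p(1.0) = -0.3317182, p(1.2) = 0.9341403
x_2 = 1.2000000 − 0.9341403·(1.2000000 − 1.0000000) / (0.9341403 − (-0.3317182)) = 1.2000000 − (0.1868281)/(1.2658585) = 1.0524100
p(1.0524100) = -0.0353228
x_3 = 1.0524100 − (-0.0353228)·(1.0524100 − 1.2000000) / (-0.0353228 − 0.9341403) = 1.0524100 − (0.0052133)/(-0.9694631) = 1.0577875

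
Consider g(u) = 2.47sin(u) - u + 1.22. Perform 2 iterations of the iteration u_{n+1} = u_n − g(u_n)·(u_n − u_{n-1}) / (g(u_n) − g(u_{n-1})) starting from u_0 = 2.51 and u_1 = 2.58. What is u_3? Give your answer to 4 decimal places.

2.5655

g(2.51) = 0.168364, g(2.58) = -0.044639
u_2 = 2.580000 − (-0.044639)·(2.580000 − 2.510000) / (-0.044639 − 0.168364) = 2.580000 − (-0.003125)/(-0.213003) = 2.565330
g(2.565330) = 0.000557
u_3 = 2.565330 − 0.000557·(2.565330 − 2.580000) / (0.000557 − (-0.044639)) = 2.565330 − (-0.000008)/(0.045196) = 2.565511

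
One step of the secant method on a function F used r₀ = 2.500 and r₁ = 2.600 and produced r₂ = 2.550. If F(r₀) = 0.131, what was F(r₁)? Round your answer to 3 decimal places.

The secant line through (2.500, 0.131) and (2.600, F(r₁)) crosses zero at r₂ = 2.550.
So (2.500, 0.131), (2.600, F(r₁)), (2.550, 0) are collinear:
F(r₁) = 0.131 · (2.600 − 2.550) / (2.500 − 2.550) = 0.131 · (0.05000)/(-0.05000) = -0.13100

-0.131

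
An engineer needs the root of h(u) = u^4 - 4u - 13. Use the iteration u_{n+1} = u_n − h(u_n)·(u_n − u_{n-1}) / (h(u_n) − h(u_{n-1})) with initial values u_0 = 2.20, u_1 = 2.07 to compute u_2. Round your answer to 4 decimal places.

h(2.20) = 1.625600, h(2.07) = -2.919632
u_2 = 2.070000 − (-2.919632)·(2.070000 − 2.200000) / (-2.919632 − 1.625600) = 2.070000 − (0.379552)/(-4.545232) = 2.153506

2.1535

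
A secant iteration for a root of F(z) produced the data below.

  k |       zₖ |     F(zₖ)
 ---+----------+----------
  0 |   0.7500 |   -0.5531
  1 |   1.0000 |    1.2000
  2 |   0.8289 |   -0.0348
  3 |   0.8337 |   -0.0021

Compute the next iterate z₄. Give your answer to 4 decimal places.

z₄ = 0.8337 − (-0.0021)·(0.8337 − 0.8289) / (-0.0021 − (-0.0348))
   = 0.8337 − (-0.000010)/(0.032700) = 0.834008

0.8340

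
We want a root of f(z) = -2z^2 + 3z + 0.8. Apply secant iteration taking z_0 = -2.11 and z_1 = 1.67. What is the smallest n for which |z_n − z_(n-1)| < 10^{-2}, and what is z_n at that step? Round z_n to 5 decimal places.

f(-2.11) = -14.4342000, f(1.67) = 0.2322000
z_2 = 1.6700000 − 0.2322000·(3.7800000)/(14.6664000) = 1.6101546;  |Δ| = 0.0598454
f(1.6101546) = 0.4452680
z_3 = 1.6101546 − 0.4452680·(-0.0598454)/(0.2130680) = 1.7352191;  |Δ| = 0.1250644
f(1.7352191) = -0.0163132
z_4 = 1.7352191 − (-0.0163132)·(0.1250644)/(-0.4615812) = 1.7307990;  |Δ| = 0.0044200
|z_4 − z_3| = 0.0044200 < 10^{-2}

n = 4, z_n = 1.73080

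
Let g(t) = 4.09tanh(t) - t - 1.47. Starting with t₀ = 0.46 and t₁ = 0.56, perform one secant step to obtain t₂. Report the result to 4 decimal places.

g(0.46) = -0.170956, g(0.56) = 0.047628
t₂ = 0.560000 − 0.047628·(0.560000 − 0.460000) / (0.047628 − (-0.170956)) = 0.560000 − (0.004763)/(0.218583) = 0.538211

0.5382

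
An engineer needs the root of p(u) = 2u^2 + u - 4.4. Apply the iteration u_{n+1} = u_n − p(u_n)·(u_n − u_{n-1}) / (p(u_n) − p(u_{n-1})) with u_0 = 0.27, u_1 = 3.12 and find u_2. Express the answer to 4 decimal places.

p(0.27) = -3.984200, p(3.12) = 18.188800
u_2 = 3.120000 − 18.188800·(3.120000 − 0.270000) / (18.188800 − (-3.984200)) = 3.120000 − (51.838080)/(22.173000) = 0.782108

0.7821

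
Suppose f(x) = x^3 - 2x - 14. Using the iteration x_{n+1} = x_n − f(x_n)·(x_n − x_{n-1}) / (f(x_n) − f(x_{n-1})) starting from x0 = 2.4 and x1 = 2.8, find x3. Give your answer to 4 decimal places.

f(2.4) = -4.976000, f(2.8) = 2.352000
x2 = 2.800000 − 2.352000·(2.800000 − 2.400000) / (2.352000 − (-4.976000)) = 2.800000 − (0.940800)/(7.328000) = 2.671616
f(2.671616) = -0.274493
x3 = 2.671616 − (-0.274493)·(2.671616 − 2.800000) / (-0.274493 − 2.352000) = 2.671616 − (0.035241)/(-2.626493) = 2.685033

2.6850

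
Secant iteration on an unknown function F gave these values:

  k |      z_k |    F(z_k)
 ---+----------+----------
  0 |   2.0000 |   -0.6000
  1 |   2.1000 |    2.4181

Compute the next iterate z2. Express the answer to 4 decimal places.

2.0199

z2 = 2.1000 − 2.4181·(2.1000 − 2.0000) / (2.4181 − (-0.6000))
   = 2.1000 − (0.241810)/(3.018100) = 2.019880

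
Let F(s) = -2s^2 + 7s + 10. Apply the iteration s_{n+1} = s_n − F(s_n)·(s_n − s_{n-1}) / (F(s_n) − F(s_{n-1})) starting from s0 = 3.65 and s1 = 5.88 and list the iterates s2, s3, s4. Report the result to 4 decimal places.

F(3.65) = 8.905000, F(5.88) = -17.988800
s2 = 5.880000 − (-17.988800)·(5.880000 − 3.650000) / (-17.988800 − 8.905000) = 5.880000 − (-40.115024)/(-26.893800) = 4.388391
F(4.388391) = 2.202782
s3 = 4.388391 − 2.202782·(4.388391 − 5.880000) / (2.202782 − (-17.988800)) = 4.388391 − (-3.285688)/(20.191582) = 4.551117
F(4.551117) = 0.432487
s4 = 4.551117 − 0.432487·(4.551117 − 4.388391) / (0.432487 − 2.202782) = 4.551117 − (0.070377)/(-1.770295) = 4.590871

4.3884, 4.5511, 4.5909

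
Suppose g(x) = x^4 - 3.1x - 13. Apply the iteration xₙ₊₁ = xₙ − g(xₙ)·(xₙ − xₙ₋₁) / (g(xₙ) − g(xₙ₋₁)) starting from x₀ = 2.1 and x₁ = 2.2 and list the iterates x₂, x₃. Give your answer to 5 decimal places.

g(2.1) = -0.0619000, g(2.2) = 3.6056000
x₂ = 2.2000000 − 3.6056000·(2.2000000 − 2.1000000) / (3.6056000 − (-0.0619000)) = 2.2000000 − (0.3605600)/(3.6675000) = 2.1016878
g(2.1016878) = -0.0045340
x₃ = 2.1016878 − (-0.0045340)·(2.1016878 − 2.2000000) / (-0.0045340 − 3.6056000) = 2.1016878 − (0.0004457)/(-3.6101340) = 2.1018113

2.10169, 2.10181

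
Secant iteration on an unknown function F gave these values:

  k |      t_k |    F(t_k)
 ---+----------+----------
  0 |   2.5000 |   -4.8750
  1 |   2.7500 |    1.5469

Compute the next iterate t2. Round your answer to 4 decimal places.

2.6898

t2 = 2.7500 − 1.5469·(2.7500 − 2.5000) / (1.5469 − (-4.8750))
   = 2.7500 − (0.386725)/(6.421900) = 2.689780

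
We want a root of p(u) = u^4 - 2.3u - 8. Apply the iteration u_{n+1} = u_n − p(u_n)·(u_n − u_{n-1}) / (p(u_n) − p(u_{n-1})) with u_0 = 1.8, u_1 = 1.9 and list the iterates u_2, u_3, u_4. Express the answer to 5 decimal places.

1.87127, 1.87300, 1.87304

p(1.8) = -1.6424000, p(1.9) = 0.6621000
u_2 = 1.9000000 − 0.6621000·(1.9000000 − 1.8000000) / (0.6621000 − (-1.6424000)) = 1.9000000 − (0.0662100)/(2.3045000) = 1.8712693
p(1.8712693) = -0.0423762
u_3 = 1.8712693 − (-0.0423762)·(1.8712693 − 1.9000000) / (-0.0423762 − 0.6621000) = 1.8712693 − (0.0012175)/(-0.7044762) = 1.8729975
p(1.8729975) = -0.0009911
u_4 = 1.8729975 − (-0.0009911)·(1.8729975 − 1.8712693) / (-0.0009911 − (-0.0423762)) = 1.8729975 − (-0.0000017)/(0.0413850) = 1.8730389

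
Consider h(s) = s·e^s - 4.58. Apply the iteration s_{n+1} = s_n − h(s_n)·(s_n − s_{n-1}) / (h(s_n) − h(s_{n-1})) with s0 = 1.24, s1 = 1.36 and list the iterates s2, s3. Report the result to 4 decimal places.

h(1.24) = -0.295039, h(1.36) = 0.718823
s2 = 1.360000 − 0.718823·(1.360000 − 1.240000) / (0.718823 − (-0.295039)) = 1.360000 − (0.086259)/(1.013862) = 1.274921
h(1.274921) = -0.017802
s3 = 1.274921 − (-0.017802)·(1.274921 − 1.360000) / (-0.017802 − 0.718823) = 1.274921 − (0.001515)/(-0.736625) = 1.276977

1.2749, 1.2770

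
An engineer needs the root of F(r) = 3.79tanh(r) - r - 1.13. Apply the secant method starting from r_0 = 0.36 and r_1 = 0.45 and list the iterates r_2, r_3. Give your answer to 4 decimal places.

F(0.36) = -0.181639, F(0.45) = 0.018997
r_2 = 0.450000 − 0.018997·(0.450000 − 0.360000) / (0.018997 − (-0.181639)) = 0.450000 − (0.001710)/(0.200636) = 0.441478
F(0.441478) = 0.000876
r_3 = 0.441478 − 0.000876·(0.441478 − 0.450000) / (0.000876 − 0.018997) = 0.441478 − (-0.000007)/(-0.018122) = 0.441067

0.4415, 0.4411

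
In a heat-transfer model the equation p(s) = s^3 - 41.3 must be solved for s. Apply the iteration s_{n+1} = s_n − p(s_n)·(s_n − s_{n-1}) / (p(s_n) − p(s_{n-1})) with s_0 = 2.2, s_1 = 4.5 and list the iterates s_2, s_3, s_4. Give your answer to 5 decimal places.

3.07602, 3.35602, 3.46880

p(2.2) = -30.6520000, p(4.5) = 49.8250000
s_2 = 4.5000000 − 49.8250000·(4.5000000 − 2.2000000) / (49.8250000 − (-30.6520000)) = 4.5000000 − (114.5975000)/(80.4770000) = 3.0760217
p(3.0760217) = -12.1949605
s_3 = 3.0760217 − (-12.1949605)·(3.0760217 − 4.5000000) / (-12.1949605 − 49.8250000) = 3.0760217 − (17.3653588)/(-62.0199605) = 3.3560180
p(3.3560180) = -3.5016494
s_4 = 3.3560180 − (-3.5016494)·(3.3560180 − 3.0760217) / (-3.5016494 − (-12.1949605)) = 3.3560180 − (-0.9804489)/(8.6933110) = 3.4688000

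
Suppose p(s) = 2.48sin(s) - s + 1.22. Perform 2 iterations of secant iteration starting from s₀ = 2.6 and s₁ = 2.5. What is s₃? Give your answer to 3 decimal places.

p(2.6) = -0.10156, p(2.5) = 0.20421
s₂ = 2.50000 − 0.20421·(2.50000 − 2.60000) / (0.20421 − (-0.10156)) = 2.50000 − (-0.02042)/(0.30577) = 2.56679
p(2.56679) = 0.00152
s₃ = 2.56679 − 0.00152·(2.56679 − 2.50000) / (0.00152 − 0.20421) = 2.56679 − (0.00010)/(-0.20269) = 2.56729

2.567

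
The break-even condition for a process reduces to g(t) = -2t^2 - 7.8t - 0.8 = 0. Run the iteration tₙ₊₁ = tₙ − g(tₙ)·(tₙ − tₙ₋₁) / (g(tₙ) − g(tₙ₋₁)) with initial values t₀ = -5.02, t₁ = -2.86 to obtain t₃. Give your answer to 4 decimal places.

-3.9036

g(-5.02) = -12.044800, g(-2.86) = 5.148800
t₂ = -2.860000 − 5.148800·(-2.860000 − (-5.020000)) / (5.148800 − (-12.044800)) = -2.860000 − (11.121408)/(17.193600) = -3.506834
g(-3.506834) = 1.957535
t₃ = -3.506834 − 1.957535·(-3.506834 − (-2.860000)) / (1.957535 − 5.148800) = -3.506834 − (-1.266200)/(-3.191265) = -3.903605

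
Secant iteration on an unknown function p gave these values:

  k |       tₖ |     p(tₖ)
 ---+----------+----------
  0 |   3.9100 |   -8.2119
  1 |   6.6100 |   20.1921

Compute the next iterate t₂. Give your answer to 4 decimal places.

4.6906

t₂ = 6.6100 − 20.1921·(6.6100 − 3.9100) / (20.1921 − (-8.2119))
   = 6.6100 − (54.518670)/(28.404000) = 4.690599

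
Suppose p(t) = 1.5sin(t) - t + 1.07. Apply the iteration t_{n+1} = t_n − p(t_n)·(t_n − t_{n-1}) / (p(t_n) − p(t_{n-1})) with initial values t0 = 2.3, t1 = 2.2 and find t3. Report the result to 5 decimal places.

2.24336

p(2.3) = -0.1114422, p(2.2) = 0.0827446
t2 = 2.2000000 − 0.0827446·(2.2000000 − 2.3000000) / (0.0827446 − (-0.1114422)) = 2.2000000 − (-0.0082745)/(0.1941868) = 2.2426108
p(2.2426108) = 0.0014296
t3 = 2.2426108 − 0.0014296·(2.2426108 − 2.2000000) / (0.0014296 − 0.0827446) = 2.2426108 − (0.0000609)/(-0.0813150) = 2.2433600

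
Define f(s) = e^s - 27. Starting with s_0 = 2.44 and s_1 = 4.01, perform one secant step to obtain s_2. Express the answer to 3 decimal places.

2.998

f(2.44) = -15.52696, f(4.01) = 28.14687
s_2 = 4.01000 − 28.14687·(4.01000 − 2.44000) / (28.14687 − (-15.52696)) = 4.01000 − (44.19059)/(43.67383) = 2.99817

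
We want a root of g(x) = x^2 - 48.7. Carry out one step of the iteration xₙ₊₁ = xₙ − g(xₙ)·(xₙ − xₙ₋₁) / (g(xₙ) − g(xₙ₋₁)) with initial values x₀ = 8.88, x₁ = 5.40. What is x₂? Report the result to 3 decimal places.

6.768

g(8.88) = 30.15440, g(5.40) = -19.54000
x₂ = 5.40000 − (-19.54000)·(5.40000 − 8.88000) / (-19.54000 − 30.15440) = 5.40000 − (67.99920)/(-49.69440) = 6.76835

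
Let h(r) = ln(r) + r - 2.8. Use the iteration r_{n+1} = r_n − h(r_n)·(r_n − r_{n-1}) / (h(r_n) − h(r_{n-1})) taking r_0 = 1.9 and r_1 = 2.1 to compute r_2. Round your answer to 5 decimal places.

2.07205

h(1.9) = -0.2581461, h(2.1) = 0.0419373
r_2 = 2.1000000 − 0.0419373·(2.1000000 − 1.9000000) / (0.0419373 − (-0.2581461)) = 2.1000000 − (0.0083875)/(0.3000835) = 2.0720495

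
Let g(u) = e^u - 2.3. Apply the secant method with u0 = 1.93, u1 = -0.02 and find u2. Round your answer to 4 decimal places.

g(1.93) = 4.589510, g(-0.02) = -1.319801
u2 = -0.020000 − (-1.319801)·(-0.020000 − 1.930000) / (-1.319801 − 4.589510) = -0.020000 − (2.573613)/(-5.909312) = 0.415518

0.4155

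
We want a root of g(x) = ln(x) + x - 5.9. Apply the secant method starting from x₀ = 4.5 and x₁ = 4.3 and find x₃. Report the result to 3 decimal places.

g(4.5) = 0.10408, g(4.3) = -0.14138
x₂ = 4.30000 − (-0.14138)·(4.30000 − 4.50000) / (-0.14138 − 0.10408) = 4.30000 − (0.02828)/(-0.24546) = 4.41520
g(4.41520) = 0.00025
x₃ = 4.41520 − 0.00025·(4.41520 − 4.30000) / (0.00025 − (-0.14138)) = 4.41520 − (0.00003)/(0.14164) = 4.41499

4.415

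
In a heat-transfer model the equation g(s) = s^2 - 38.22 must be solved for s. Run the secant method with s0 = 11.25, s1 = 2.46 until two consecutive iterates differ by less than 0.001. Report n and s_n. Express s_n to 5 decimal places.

g(11.25) = 88.3425000, g(2.46) = -32.1684000
s2 = 2.4600000 − (-32.1684000)·(-8.7900000)/(-120.5109000) = 4.8063457;  |Δ| = 2.3463457
g(4.8063457) = -15.1190407
s3 = 4.8063457 − (-15.1190407)·(2.3463457)/(17.0493593) = 6.8870396;  |Δ| = 2.0806938
g(6.8870396) = 9.2113139
s4 = 6.8870396 − 9.2113139·(2.0806938)/(24.3303546) = 6.0993024;  |Δ| = 0.7877371
g(6.0993024) = -1.0185100
s5 = 6.0993024 − (-1.0185100)·(-0.7877371)/(-10.2298239) = 6.1777317;  |Δ| = 0.0784293
g(6.1777317) = -0.0556305
s6 = 6.1777317 − (-0.0556305)·(0.0784293)/(0.9628795) = 6.1822630;  |Δ| = 0.0045313
g(6.1822630) = 0.0003759
s7 = 6.1822630 − 0.0003759·(0.0045313)/(0.0560064) = 6.1822326;  |Δ| = 0.0000304
|s7 − s6| = 0.0000304 < 0.001

n = 7, s_n = 6.18223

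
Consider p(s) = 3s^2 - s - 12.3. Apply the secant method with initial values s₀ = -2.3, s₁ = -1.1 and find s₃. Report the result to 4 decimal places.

p(-2.3) = 5.870000, p(-1.1) = -7.570000
s₂ = -1.100000 − (-7.570000)·(-1.100000 − (-2.300000)) / (-7.570000 − 5.870000) = -1.100000 − (-9.084000)/(-13.440000) = -1.775893
p(-1.775893) = -1.062721
s₃ = -1.775893 − (-1.062721)·(-1.775893 − (-1.100000)) / (-1.062721 − (-7.570000)) = -1.775893 − (0.718285)/(6.507279) = -1.886275

-1.8863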